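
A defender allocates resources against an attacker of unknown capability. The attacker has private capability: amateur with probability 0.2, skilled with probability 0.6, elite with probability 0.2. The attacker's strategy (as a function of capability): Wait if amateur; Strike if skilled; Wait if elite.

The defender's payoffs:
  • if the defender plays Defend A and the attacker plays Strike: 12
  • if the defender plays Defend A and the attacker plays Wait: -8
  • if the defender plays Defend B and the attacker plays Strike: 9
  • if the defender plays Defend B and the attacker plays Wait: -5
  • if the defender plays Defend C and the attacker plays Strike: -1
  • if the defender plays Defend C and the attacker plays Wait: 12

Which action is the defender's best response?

Defend C

E[Defend A] = 0.2·(-8) + 0.6·(12) + 0.2·(-8) = 4
E[Defend B] = 0.2·(-5) + 0.6·(9) + 0.2·(-5) = 3.4
E[Defend C] = 0.2·(12) + 0.6·(-1) + 0.2·(12) = 4.2
Best response: Defend C (4.2 is the largest).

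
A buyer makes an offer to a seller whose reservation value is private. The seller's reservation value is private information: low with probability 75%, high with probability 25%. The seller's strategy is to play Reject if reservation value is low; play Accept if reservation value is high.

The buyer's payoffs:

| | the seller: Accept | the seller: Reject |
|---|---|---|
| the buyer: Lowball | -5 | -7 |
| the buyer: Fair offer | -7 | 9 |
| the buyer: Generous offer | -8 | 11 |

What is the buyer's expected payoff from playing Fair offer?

Take the expectation over the seller's reservation value, weighting each type's action by its prior probability.
E[Fair offer] = 0.75·9 + 0.25·(-7) = 6.75 + (-1.75) = 5

5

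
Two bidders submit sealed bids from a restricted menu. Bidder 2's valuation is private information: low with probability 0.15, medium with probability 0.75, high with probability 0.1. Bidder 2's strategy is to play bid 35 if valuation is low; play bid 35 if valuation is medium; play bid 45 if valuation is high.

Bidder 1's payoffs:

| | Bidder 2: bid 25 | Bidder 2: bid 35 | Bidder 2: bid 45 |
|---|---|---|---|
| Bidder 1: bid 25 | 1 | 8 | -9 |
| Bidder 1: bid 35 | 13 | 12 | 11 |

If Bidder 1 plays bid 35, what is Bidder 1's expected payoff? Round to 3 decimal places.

11.900

Take the expectation over Bidder 2's valuation, weighting each type's action by its prior probability.
E[bid 35] = 0.15·12 + 0.75·12 + 0.1·11 = 1.8 + 9 + 1.1 = 11.9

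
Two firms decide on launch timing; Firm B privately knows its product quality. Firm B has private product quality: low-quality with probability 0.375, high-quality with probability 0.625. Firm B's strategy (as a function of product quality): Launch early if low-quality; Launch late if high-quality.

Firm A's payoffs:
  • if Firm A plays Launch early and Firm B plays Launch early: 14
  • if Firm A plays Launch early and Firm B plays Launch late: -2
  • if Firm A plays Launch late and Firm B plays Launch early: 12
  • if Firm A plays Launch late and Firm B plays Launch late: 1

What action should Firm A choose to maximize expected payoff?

E[Launch early] = 0.375·(14) + 0.625·(-2) = 4
E[Launch late] = 0.375·(12) + 0.625·(1) = 5.125
Best response: Launch late (5.125 is the largest).

Launch late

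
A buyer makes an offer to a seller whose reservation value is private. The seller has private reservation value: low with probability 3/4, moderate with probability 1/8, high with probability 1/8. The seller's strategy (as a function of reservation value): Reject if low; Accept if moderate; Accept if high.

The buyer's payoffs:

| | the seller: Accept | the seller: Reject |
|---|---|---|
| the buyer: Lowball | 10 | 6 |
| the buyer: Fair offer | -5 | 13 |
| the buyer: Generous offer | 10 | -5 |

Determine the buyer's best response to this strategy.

Fair offer

E[Lowball] = 3/4·(6) + 1/8·(10) + 1/8·(10) = 7
E[Fair offer] = 3/4·(13) + 1/8·(-5) + 1/8·(-5) = 17/2
E[Generous offer] = 3/4·(-5) + 1/8·(10) + 1/8·(10) = -5/4
Best response: Fair offer (17/2 is the largest).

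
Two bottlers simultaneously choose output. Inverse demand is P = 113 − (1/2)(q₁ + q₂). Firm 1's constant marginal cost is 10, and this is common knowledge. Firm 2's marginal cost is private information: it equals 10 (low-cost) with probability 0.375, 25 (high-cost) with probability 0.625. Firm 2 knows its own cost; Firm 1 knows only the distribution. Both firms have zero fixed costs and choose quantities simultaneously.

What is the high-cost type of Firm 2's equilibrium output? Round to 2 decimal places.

50.54

Type-c best response for Firm 2: q₂(c) = (113 − c) − q₁/2.
Firm 1 maximizes expected profit; its first-order condition is 113 − q₁ − (1/2)E[q₂] − 10 = 0.
Substituting E[q₂] and solving: E[c₂] = 19.375, so q₁ = (113 − 2·10 + 19.375)/(3/2) = 74.9167.
q₂(high-cost) = (113 − 25 − (1/2)·74.9167) = 50.5417.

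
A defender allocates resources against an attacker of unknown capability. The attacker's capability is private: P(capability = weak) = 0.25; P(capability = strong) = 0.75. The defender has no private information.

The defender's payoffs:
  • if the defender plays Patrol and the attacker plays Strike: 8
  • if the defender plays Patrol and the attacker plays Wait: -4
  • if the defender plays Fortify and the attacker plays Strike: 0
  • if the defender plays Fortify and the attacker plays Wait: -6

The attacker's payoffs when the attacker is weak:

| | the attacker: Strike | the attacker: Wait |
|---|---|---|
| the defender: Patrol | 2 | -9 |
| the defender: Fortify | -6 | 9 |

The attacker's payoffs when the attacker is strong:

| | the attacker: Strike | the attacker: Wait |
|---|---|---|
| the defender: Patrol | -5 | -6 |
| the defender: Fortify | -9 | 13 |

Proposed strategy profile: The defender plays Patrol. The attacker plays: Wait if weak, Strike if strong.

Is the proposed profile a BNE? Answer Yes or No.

The defender plays Patrol: E[Patrol] = 0.25·(-4) + 0.75·(8) = 5; E[Fortify] = -1.5. Best-responding. ✓
The attacker (capability weak), facing Patrol: Strike gives 2, Wait gives -9. Proposed Wait is not best — profitable deviation exists. ✗
The attacker (capability strong), facing Patrol: Strike gives -5, Wait gives -6. Proposed Strike is best. ✓

No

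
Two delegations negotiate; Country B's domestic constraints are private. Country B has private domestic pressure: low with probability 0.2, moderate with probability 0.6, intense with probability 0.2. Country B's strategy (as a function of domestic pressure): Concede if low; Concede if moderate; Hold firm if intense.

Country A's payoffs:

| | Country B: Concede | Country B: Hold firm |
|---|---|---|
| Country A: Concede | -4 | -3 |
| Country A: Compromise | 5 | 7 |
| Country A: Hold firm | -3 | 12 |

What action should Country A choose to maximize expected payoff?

E[Concede] = 0.2·(-4) + 0.6·(-4) + 0.2·(-3) = -3.8
E[Compromise] = 0.2·(5) + 0.6·(5) + 0.2·(7) = 5.4
E[Hold firm] = 0.2·(-3) + 0.6·(-3) + 0.2·(12) = 0
Best response: Compromise (5.4 is the largest).

Compromise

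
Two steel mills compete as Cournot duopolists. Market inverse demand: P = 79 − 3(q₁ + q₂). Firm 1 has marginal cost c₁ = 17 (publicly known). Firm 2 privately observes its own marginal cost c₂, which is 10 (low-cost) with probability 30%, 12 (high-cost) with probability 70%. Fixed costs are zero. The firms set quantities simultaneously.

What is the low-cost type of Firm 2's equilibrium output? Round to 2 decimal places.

Type-c best response for Firm 2: q₂(c) = (79 − c)/6 − q₁/2.
Firm 1 maximizes expected profit; its first-order condition is 79 − 6q₁ − 3E[q₂] − 17 = 0.
Substituting E[q₂] and solving: E[c₂] = 11.4, so q₁ = (79 − 2·17 + 11.4)/9 = 6.26667.
q₂(low-cost) = (79 − 10 − 3·6.26667)/6 = 8.36667.

8.37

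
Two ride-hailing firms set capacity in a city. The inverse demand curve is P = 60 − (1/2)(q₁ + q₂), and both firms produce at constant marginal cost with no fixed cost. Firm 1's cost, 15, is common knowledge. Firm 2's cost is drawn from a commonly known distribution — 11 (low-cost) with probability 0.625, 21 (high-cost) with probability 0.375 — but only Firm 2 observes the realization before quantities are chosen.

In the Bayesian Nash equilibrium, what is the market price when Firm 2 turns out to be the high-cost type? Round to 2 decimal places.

Firm 2 with cost c maximizes (60 − (1/2)(q₁+q₂) − c)·q₂, giving q₂(c) = (60 − c − (1/2)q₁).
E[c₂] = 0.625·11 + 0.375·21 = 14.75
Firm 1's FOC against E[q₂] yields q₁ = (60 − 2·15 + E[c₂])/(3/2) = (60 − 30 + 14.75)/(3/2) = 29.8333.
q₂(high-cost) = 24.0833, so P = 60 − (1/2)·(29.8333 + 24.0833) = 33.0417.

33.04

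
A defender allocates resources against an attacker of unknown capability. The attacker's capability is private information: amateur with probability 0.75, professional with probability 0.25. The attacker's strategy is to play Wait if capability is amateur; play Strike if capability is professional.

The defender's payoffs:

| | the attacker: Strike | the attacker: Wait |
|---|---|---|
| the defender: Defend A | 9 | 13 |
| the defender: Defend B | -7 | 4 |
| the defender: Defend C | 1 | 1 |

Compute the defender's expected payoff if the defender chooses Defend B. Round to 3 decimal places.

E[Defend B] = 0.75·4 + 0.25·(-7) = 3 + (-1.75) = 1.25

1.250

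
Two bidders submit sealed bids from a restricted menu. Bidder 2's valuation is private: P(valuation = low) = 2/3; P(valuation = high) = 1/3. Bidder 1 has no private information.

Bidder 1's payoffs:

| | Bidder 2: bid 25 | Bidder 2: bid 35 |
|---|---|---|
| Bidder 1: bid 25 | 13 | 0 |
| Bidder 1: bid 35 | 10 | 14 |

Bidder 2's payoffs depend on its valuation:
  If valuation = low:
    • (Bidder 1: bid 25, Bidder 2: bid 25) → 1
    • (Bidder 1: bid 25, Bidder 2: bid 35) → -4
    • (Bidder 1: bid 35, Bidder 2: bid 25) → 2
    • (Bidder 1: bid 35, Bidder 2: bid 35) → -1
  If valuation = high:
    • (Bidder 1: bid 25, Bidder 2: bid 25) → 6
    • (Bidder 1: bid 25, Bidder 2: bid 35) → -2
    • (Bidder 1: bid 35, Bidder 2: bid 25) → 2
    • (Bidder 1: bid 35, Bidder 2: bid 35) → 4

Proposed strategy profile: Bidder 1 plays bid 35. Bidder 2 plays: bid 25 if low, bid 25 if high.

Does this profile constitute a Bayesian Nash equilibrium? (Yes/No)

Bidder 1 plays bid 35: E[bid 35] = 2/3·(10) + 1/3·(10) = 10; E[bid 25] = 13. Not best-responding. ✗
Bidder 2 (valuation low), facing bid 35: bid 25 gives 2, bid 35 gives -1. Proposed bid 25 is best. ✓
Bidder 2 (valuation high), facing bid 35: bid 25 gives 2, bid 35 gives 4. Proposed bid 25 is not best — profitable deviation exists. ✗

No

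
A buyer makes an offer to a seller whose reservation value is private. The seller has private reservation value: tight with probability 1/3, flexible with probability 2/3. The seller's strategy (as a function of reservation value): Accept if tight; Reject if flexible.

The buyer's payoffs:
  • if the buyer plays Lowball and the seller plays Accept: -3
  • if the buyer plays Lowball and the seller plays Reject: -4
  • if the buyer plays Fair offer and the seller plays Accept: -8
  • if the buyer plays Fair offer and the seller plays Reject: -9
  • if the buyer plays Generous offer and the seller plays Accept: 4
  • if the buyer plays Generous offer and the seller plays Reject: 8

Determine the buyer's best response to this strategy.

E[Lowball] = 1/3·(-3) + 2/3·(-4) = -11/3
E[Fair offer] = 1/3·(-8) + 2/3·(-9) = -26/3
E[Generous offer] = 1/3·(4) + 2/3·(8) = 20/3
Best response: Generous offer (20/3 is the largest).

Generous offer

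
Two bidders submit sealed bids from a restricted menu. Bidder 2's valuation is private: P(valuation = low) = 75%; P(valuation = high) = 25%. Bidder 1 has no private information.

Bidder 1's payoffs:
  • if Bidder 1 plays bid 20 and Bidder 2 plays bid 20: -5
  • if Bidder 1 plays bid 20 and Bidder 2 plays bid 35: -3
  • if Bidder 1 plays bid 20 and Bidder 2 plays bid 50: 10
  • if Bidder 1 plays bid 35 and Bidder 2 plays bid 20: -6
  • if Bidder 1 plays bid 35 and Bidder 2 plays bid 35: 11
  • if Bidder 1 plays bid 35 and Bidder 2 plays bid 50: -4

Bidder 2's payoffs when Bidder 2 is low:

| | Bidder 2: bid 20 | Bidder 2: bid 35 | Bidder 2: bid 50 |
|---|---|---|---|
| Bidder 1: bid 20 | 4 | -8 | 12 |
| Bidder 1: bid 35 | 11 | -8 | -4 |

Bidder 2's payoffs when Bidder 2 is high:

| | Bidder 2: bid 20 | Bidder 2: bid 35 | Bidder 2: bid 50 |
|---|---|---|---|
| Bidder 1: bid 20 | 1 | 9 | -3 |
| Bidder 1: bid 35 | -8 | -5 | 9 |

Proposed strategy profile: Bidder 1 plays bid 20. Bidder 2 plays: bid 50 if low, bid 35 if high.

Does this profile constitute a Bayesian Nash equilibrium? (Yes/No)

A profile is a BNE iff every type of every player is best-responding given beliefs about the other side.
Bidder 1 plays bid 20: E[bid 20] = 0.75·(10) + 0.25·(-3) = 6.75; E[bid 35] = -0.25. Best-responding. ✓
Bidder 2 (valuation low), facing bid 20: bid 20 gives 4, bid 35 gives -8, bid 50 gives 12. Proposed bid 50 is best. ✓
Bidder 2 (valuation high), facing bid 20: bid 20 gives 1, bid 35 gives 9, bid 50 gives -3. Proposed bid 35 is best. ✓

Yes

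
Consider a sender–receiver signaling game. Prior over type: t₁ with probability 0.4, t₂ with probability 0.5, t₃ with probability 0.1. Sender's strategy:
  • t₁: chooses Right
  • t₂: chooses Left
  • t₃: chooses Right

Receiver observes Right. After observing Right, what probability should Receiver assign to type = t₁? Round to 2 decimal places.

Apply Bayes' rule using the sender's strategy as the likelihood.
P(Right) = 0.4·1 + 0.5·0 + 0.1·1 = 0.5
P(t₁ | Right) = (0.4·1) / 0.5 = 0.4 / 0.5 = 0.8

0.80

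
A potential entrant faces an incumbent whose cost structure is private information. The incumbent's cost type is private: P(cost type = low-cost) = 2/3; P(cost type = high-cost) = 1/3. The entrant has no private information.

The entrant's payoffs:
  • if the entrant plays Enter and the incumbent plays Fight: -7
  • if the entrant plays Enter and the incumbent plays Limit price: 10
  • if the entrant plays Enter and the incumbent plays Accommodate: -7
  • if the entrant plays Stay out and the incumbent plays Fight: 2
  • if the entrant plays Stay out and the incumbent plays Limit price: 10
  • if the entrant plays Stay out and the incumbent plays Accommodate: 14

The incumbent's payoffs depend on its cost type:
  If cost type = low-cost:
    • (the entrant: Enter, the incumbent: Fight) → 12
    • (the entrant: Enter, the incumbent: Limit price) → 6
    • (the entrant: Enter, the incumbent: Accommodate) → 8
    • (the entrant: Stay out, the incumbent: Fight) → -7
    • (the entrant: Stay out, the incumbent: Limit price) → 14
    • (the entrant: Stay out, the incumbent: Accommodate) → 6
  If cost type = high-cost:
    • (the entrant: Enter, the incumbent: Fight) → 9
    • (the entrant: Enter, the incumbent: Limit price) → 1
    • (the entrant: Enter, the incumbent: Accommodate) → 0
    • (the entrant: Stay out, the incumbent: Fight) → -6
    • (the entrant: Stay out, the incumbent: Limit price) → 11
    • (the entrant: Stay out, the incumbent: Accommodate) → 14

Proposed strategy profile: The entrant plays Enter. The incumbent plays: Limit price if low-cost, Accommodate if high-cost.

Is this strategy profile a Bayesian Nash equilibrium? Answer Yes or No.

No

The entrant plays Enter: E[Enter] = 2/3·(10) + 1/3·(-7) = 13/3; E[Stay out] = 34/3. Not best-responding. ✗
The incumbent (cost type low-cost), facing Enter: Fight gives 12, Limit price gives 6, Accommodate gives 8. Proposed Limit price is not best — profitable deviation exists. ✗
The incumbent (cost type high-cost), facing Enter: Fight gives 9, Limit price gives 1, Accommodate gives 0. Proposed Accommodate is not best — profitable deviation exists. ✗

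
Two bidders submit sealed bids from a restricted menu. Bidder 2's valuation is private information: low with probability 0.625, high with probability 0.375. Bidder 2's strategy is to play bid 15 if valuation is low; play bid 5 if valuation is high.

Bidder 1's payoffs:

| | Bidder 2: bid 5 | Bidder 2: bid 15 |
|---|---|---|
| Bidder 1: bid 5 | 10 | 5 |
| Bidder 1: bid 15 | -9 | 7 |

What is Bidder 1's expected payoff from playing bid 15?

1

E[bid 15] = 0.625·7 + 0.375·(-9) = 4.375 + (-3.375) = 1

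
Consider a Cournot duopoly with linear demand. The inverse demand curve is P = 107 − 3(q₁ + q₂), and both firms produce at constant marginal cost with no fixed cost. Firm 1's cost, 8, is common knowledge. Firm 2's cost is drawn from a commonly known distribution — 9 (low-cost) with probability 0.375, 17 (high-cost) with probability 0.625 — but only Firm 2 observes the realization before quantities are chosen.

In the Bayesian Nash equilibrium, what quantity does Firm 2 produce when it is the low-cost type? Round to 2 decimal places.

Type-c best response for Firm 2: q₂(c) = (107 − c)/6 − q₁/2.
Firm 1 maximizes expected profit; its first-order condition is 107 − 6q₁ − 3E[q₂] − 8 = 0.
Substituting E[q₂] and solving: E[c₂] = 14, so q₁ = (107 − 2·8 + 14)/9 = 11.6667.
q₂(low-cost) = (107 − 9 − 3·11.6667)/6 = 10.5.

10.50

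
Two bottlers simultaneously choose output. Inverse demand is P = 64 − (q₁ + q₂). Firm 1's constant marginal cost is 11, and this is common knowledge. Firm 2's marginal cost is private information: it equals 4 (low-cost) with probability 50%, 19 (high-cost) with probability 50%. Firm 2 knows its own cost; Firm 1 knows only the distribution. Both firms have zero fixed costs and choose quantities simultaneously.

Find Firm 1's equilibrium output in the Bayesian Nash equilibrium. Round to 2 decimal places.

17.83

Type-c best response for Firm 2: q₂(c) = (64 − c)/2 − q₁/2.
Firm 1 maximizes expected profit; its first-order condition is 64 − 2q₁ − E[q₂] − 11 = 0.
Substituting E[q₂] and solving: E[c₂] = 11.5, so q₁ = (64 − 2·11 + 11.5)/3 = 17.8333.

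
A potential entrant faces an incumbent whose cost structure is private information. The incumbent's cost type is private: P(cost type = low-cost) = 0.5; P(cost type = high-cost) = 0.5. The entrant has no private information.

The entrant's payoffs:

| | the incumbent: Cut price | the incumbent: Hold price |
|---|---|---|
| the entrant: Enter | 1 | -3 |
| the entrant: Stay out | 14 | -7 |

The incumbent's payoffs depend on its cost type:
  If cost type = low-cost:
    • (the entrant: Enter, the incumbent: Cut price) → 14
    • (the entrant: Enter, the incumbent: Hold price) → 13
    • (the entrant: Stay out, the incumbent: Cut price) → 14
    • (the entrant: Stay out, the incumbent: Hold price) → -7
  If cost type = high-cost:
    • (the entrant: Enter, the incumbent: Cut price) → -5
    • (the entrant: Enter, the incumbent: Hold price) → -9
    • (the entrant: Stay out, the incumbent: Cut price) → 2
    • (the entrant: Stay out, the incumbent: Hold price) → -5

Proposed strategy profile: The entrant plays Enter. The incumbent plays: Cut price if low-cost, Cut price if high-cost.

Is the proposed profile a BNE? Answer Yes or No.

The entrant plays Enter: E[Enter] = 0.5·(1) + 0.5·(1) = 1; E[Stay out] = 14. Not best-responding. ✗
The incumbent (cost type low-cost), facing Enter: Cut price gives 14, Hold price gives 13. Proposed Cut price is best. ✓
The incumbent (cost type high-cost), facing Enter: Cut price gives -5, Hold price gives -9. Proposed Cut price is best. ✓

No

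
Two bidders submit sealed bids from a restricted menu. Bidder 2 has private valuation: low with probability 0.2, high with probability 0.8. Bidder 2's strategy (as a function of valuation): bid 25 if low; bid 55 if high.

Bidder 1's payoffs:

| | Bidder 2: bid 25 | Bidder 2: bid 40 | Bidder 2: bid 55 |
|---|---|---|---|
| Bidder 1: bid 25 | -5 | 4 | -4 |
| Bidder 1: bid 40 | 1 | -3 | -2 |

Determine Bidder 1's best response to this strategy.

bid 40

E[bid 25] = 0.2·(-5) + 0.8·(-4) = -4.2
E[bid 40] = 0.2·(1) + 0.8·(-2) = -1.4
Best response: bid 40 (-1.4 is the largest).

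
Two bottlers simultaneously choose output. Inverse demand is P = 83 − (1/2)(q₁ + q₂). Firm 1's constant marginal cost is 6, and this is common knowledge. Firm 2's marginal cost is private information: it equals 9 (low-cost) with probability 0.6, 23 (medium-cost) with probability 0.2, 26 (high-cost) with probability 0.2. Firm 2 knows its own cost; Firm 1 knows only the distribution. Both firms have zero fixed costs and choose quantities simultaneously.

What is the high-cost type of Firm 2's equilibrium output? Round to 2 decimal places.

Type-c best response for Firm 2: q₂(c) = (83 − c) − q₁/2.
Firm 1 maximizes expected profit; its first-order condition is 83 − q₁ − (1/2)E[q₂] − 6 = 0.
Substituting E[q₂] and solving: E[c₂] = 15.2, so q₁ = (83 − 2·6 + 15.2)/(3/2) = 57.4667.
q₂(high-cost) = (83 − 26 − (1/2)·57.4667) = 28.2667.

28.27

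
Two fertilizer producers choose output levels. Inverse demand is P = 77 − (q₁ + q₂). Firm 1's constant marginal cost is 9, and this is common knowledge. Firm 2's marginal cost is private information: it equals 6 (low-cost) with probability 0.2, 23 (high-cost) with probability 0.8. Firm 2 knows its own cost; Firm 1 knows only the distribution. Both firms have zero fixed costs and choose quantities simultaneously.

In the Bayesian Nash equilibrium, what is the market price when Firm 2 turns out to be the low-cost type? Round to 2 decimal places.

28.40

Type-c best response for Firm 2: q₂(c) = (77 − c)/2 − q₁/2.
Firm 1 maximizes expected profit; its first-order condition is 77 − 2q₁ − E[q₂] − 9 = 0.
Substituting E[q₂] and solving: E[c₂] = 19.6, so q₁ = (77 − 2·9 + 19.6)/3 = 26.2.
q₂(low-cost) = 22.4, so P = 77 − (26.2 + 22.4) = 28.4.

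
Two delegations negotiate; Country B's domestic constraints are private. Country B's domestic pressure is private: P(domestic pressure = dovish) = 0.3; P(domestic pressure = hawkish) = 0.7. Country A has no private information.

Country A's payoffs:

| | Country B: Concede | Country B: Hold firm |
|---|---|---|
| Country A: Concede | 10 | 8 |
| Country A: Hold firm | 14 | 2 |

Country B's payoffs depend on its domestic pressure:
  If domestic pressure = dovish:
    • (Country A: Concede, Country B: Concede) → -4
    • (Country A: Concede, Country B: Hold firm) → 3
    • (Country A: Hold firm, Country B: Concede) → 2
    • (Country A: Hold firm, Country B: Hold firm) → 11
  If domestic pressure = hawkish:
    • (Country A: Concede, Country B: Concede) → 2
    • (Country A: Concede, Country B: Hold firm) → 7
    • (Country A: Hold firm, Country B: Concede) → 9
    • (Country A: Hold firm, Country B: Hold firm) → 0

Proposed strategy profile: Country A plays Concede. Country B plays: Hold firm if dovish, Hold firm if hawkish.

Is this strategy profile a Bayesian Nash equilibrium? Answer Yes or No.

Country A plays Concede: E[Concede] = 0.3·(8) + 0.7·(8) = 8; E[Hold firm] = 2. Best-responding. ✓
Country B (domestic pressure dovish), facing Concede: Concede gives -4, Hold firm gives 3. Proposed Hold firm is best. ✓
Country B (domestic pressure hawkish), facing Concede: Concede gives 2, Hold firm gives 7. Proposed Hold firm is best. ✓

Yes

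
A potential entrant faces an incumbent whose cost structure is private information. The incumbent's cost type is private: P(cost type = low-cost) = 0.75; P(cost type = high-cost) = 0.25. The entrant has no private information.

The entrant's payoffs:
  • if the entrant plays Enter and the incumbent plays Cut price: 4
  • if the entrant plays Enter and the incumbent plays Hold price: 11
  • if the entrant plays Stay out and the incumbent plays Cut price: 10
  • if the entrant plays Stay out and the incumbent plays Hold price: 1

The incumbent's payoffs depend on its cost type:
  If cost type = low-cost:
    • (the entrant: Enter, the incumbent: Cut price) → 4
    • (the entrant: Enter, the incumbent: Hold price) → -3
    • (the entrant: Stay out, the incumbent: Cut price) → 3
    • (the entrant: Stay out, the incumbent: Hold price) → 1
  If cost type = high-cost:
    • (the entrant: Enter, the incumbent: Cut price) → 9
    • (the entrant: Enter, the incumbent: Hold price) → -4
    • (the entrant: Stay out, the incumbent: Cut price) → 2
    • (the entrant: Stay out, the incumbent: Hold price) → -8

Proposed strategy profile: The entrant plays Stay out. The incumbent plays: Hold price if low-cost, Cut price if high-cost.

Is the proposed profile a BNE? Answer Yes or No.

A profile is a BNE iff every type of every player is best-responding given beliefs about the other side.
The entrant plays Stay out: E[Stay out] = 0.75·(1) + 0.25·(10) = 3.25; E[Enter] = 9.25. Not best-responding. ✗
The incumbent (cost type low-cost), facing Stay out: Cut price gives 3, Hold price gives 1. Proposed Hold price is not best — profitable deviation exists. ✗
The incumbent (cost type high-cost), facing Stay out: Cut price gives 2, Hold price gives -8. Proposed Cut price is best. ✓

No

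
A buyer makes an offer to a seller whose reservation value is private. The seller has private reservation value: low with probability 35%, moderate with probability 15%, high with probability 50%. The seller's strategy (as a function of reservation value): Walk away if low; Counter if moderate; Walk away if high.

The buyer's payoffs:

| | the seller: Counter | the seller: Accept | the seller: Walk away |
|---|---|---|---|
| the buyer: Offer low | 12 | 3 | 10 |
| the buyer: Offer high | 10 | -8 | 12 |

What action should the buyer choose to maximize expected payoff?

Offer high

Compute the buyer's expected payoff for each action, taking the expectation over the seller's type.
E[Offer low] = 0.35·(10) + 0.15·(12) + 0.5·(10) = 10.3
E[Offer high] = 0.35·(12) + 0.15·(10) + 0.5·(12) = 11.7
Best response: Offer high (11.7 is the largest).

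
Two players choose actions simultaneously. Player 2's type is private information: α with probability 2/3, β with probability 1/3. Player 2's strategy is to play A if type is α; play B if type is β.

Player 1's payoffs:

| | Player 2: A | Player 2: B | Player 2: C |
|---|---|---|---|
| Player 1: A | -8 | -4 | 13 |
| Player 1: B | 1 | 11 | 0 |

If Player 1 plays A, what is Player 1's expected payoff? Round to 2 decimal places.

E[A] = 2/3·(-8) + 1/3·(-4) = (-16/3) + (-4/3) = -20/3

-6.67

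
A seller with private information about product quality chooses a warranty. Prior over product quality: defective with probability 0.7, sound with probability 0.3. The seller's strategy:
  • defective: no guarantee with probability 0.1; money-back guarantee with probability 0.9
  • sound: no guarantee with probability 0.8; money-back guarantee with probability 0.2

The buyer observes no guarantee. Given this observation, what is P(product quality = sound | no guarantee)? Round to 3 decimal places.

0.774

P(no guarantee) = 0.7·0.1 + 0.3·0.8 = 0.31
P(sound | no guarantee) = (0.3·0.8) / 0.31 = 0.24 / 0.31 = 0.774194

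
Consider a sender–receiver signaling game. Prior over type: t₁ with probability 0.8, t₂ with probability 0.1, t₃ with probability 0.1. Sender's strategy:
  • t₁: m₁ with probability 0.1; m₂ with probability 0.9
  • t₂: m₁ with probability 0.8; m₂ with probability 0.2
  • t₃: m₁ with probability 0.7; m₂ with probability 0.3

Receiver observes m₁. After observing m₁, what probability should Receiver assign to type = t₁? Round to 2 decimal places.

P(m₁) = 0.8·0.1 + 0.1·0.8 + 0.1·0.7 = 0.23
P(t₁ | m₁) = (0.8·0.1) / 0.23 = 0.08 / 0.23 = 0.347826

0.35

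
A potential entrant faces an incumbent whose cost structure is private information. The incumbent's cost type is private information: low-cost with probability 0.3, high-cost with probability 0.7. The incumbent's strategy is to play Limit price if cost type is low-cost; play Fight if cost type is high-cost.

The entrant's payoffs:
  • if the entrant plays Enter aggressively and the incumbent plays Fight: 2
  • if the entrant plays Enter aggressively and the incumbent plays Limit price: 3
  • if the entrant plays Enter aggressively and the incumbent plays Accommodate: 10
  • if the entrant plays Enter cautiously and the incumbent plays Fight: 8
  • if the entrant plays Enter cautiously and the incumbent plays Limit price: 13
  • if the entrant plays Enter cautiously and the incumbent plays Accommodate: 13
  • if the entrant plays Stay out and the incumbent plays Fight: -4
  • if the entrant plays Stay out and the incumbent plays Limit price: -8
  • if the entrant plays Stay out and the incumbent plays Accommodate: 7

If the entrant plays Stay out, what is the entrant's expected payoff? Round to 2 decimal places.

-5.20

E[Stay out] = 0.3·(-8) + 0.7·(-4) = (-2.4) + (-2.8) = -5.2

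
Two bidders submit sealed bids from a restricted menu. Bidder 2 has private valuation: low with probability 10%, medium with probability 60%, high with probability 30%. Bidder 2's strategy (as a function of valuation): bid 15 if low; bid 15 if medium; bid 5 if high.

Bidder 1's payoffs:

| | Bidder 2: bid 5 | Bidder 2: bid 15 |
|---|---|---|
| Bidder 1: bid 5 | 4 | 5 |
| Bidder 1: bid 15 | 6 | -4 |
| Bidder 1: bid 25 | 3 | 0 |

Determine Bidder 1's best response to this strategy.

bid 5

Compute Bidder 1's expected payoff for each action, taking the expectation over Bidder 2's type.
E[bid 5] = 0.1·(5) + 0.6·(5) + 0.3·(4) = 4.7
E[bid 15] = 0.1·(-4) + 0.6·(-4) + 0.3·(6) = -1
E[bid 25] = 0.1·(0) + 0.6·(0) + 0.3·(3) = 0.9
Best response: bid 5 (4.7 is the largest).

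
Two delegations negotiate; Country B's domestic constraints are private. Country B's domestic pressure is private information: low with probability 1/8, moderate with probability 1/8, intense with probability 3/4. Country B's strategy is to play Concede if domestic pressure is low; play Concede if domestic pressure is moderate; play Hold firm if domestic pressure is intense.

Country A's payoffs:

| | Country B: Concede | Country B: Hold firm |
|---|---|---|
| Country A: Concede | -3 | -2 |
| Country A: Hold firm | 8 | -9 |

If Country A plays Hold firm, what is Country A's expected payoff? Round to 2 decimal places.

-4.75

E[Hold firm] = 1/8·8 + 1/8·8 + 3/4·(-9) = 1 + 1 + (-27/4) = -19/4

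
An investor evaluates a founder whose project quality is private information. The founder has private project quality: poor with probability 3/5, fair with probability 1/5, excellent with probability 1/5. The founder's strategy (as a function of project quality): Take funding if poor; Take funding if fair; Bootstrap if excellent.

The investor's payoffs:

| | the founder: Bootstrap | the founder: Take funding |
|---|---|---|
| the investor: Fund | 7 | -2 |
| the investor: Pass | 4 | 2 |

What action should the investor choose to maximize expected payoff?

Compute the investor's expected payoff for each action, taking the expectation over the founder's type.
E[Fund] = 3/5·(-2) + 1/5·(-2) + 1/5·(7) = -1/5
E[Pass] = 3/5·(2) + 1/5·(2) + 1/5·(4) = 12/5
Best response: Pass (12/5 is the largest).

Pass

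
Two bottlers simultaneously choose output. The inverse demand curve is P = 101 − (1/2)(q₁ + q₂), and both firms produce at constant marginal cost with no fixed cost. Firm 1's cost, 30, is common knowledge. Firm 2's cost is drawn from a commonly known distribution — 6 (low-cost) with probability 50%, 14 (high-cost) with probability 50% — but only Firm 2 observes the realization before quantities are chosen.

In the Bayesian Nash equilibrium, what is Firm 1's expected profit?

Each type of Firm 2 best-responds to q₁; Firm 1 best-responds to the expected q₂ over Firm 2's types.
Firm 2 with cost c maximizes (101 − (1/2)(q₁+q₂) − c)·q₂, giving q₂(c) = (101 − c − (1/2)q₁).
E[c₂] = 0.5·6 + 0.5·14 = 10
Firm 1's FOC against E[q₂] yields q₁ = (101 − 2·30 + E[c₂])/(3/2) = (101 − 60 + 10)/(3/2) = 34.
E[P] = 101 − (1/2)·(q₁ + E[q₂]) = 47; Firm 1's expected profit = (E[P] − 30)·q₁ = (47 − 30)·34 = 578.

578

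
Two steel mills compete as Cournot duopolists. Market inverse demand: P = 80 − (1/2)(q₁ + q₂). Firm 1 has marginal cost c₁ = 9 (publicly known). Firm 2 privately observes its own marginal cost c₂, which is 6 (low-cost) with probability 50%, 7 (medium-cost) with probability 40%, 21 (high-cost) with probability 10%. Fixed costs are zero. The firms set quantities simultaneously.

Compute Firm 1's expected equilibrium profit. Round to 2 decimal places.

1085.78

Firm 2 with cost c maximizes (80 − (1/2)(q₁+q₂) − c)·q₂, giving q₂(c) = (80 − c − (1/2)q₁).
E[c₂] = 0.5·6 + 0.4·7 + 0.1·21 = 7.9
Firm 1's FOC against E[q₂] yields q₁ = (80 − 2·9 + E[c₂])/(3/2) = (80 − 18 + 7.9)/(3/2) = 46.6.
E[P] = 80 − (1/2)·(q₁ + E[q₂]) = 32.3; Firm 1's expected profit = (E[P] − 9)·q₁ = (32.3 − 9)·46.6 = 1085.78.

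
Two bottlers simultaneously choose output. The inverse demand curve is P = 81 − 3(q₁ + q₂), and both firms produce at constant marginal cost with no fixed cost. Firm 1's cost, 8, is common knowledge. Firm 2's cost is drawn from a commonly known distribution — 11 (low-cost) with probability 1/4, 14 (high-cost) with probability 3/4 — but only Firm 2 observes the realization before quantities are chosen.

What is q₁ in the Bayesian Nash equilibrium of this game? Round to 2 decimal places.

8.69

Type-c best response for Firm 2: q₂(c) = (81 − c)/6 − q₁/2.
Firm 1 maximizes expected profit; its first-order condition is 81 − 6q₁ − 3E[q₂] − 8 = 0.
Substituting E[q₂] and solving: E[c₂] = 13.25, so q₁ = (81 − 2·8 + 13.25)/9 = 8.69444.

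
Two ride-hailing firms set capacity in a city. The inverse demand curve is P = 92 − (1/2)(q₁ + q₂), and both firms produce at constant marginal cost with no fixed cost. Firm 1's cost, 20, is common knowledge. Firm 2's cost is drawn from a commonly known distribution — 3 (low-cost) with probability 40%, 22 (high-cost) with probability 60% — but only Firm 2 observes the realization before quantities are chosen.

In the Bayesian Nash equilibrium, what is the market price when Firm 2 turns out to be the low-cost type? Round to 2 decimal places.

36.43

Type-c best response for Firm 2: q₂(c) = (92 − c) − q₁/2.
Firm 1 maximizes expected profit; its first-order condition is 92 − q₁ − (1/2)E[q₂] − 20 = 0.
Substituting E[q₂] and solving: E[c₂] = 14.4, so q₁ = (92 − 2·20 + 14.4)/(3/2) = 44.2667.
q₂(low-cost) = 66.8667, so P = 92 − (1/2)·(44.2667 + 66.8667) = 36.4333.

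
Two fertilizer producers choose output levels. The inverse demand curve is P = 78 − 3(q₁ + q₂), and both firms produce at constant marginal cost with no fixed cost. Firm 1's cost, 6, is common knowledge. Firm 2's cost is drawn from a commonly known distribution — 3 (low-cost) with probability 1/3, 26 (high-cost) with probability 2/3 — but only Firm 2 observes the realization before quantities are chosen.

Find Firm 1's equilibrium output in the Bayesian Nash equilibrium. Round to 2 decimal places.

Firm 2 with cost c maximizes (78 − 3(q₁+q₂) − c)·q₂, giving q₂(c) = (78 − c − 3q₁)/6.
E[c₂] = 1/3·3 + 2/3·26 = 18.3333
Firm 1's FOC against E[q₂] yields q₁ = (78 − 2·6 + E[c₂])/9 = (78 − 12 + 18.3333)/9 = 9.37037.

9.37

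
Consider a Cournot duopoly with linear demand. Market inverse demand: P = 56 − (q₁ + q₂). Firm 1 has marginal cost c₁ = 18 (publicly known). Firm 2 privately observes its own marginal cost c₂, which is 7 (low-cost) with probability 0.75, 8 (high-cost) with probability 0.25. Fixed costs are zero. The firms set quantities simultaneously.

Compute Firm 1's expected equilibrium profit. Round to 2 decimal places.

Each type of Firm 2 best-responds to q₁; Firm 1 best-responds to the expected q₂ over Firm 2's types.
Firm 2 with cost c maximizes (56 − (q₁+q₂) − c)·q₂, giving q₂(c) = (56 − c − q₁)/2.
E[c₂] = 0.75·7 + 0.25·8 = 7.25
Firm 1's FOC against E[q₂] yields q₁ = (56 − 2·18 + E[c₂])/3 = (56 − 36 + 7.25)/3 = 9.08333.
E[P] = 56 − (q₁ + E[q₂]) = 27.0833; Firm 1's expected profit = (E[P] − 18)·q₁ = (27.0833 − 18)·9.08333 = 82.5069.

82.51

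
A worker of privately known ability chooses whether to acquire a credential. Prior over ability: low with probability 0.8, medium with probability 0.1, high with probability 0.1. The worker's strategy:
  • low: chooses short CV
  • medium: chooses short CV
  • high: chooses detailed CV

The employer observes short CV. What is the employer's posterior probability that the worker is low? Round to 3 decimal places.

0.889

P(short CV) = 0.8·1 + 0.1·1 + 0.1·0 = 0.9
P(low | short CV) = (0.8·1) / 0.9 = 0.8 / 0.9 = 0.888889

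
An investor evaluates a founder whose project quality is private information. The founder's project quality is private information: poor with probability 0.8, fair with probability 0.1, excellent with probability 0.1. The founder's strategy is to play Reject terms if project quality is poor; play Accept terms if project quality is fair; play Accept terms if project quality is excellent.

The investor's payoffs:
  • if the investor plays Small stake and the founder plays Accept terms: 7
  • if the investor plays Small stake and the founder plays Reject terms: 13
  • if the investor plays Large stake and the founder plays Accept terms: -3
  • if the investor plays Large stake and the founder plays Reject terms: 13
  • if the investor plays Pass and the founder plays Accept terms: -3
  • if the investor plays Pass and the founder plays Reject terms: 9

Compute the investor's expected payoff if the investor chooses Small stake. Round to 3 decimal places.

11.800

E[Small stake] = 0.8·13 + 0.1·7 + 0.1·7 = 10.4 + 0.7 + 0.7 = 11.8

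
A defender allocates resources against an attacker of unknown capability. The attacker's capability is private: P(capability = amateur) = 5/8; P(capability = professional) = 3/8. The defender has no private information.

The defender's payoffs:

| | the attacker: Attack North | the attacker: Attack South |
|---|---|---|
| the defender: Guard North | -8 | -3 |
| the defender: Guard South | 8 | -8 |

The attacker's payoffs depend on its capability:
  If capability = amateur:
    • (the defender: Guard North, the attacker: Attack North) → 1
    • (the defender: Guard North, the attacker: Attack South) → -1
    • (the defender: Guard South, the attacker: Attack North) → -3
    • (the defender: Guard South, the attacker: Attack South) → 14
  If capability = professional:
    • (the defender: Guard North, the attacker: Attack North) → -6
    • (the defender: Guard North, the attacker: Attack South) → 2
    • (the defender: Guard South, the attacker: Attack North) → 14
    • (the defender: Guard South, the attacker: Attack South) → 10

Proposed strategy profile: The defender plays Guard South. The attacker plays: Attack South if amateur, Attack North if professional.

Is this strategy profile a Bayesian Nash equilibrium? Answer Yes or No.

A profile is a BNE iff every type of every player is best-responding given beliefs about the other side.
The defender plays Guard South: E[Guard South] = 5/8·(-8) + 3/8·(8) = -2; E[Guard North] = -39/8. Best-responding. ✓
The attacker (capability amateur), facing Guard South: Attack North gives -3, Attack South gives 14. Proposed Attack South is best. ✓
The attacker (capability professional), facing Guard South: Attack North gives 14, Attack South gives 10. Proposed Attack North is best. ✓

Yes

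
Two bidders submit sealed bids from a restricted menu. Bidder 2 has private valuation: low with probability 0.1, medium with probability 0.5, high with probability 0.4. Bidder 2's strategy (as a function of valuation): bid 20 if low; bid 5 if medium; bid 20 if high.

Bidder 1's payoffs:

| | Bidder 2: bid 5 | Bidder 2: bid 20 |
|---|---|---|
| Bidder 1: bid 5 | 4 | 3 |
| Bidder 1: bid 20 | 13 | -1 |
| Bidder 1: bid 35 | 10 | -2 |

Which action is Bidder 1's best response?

E[bid 5] = 0.1·(3) + 0.5·(4) + 0.4·(3) = 3.5
E[bid 20] = 0.1·(-1) + 0.5·(13) + 0.4·(-1) = 6
E[bid 35] = 0.1·(-2) + 0.5·(10) + 0.4·(-2) = 4
Best response: bid 20 (6 is the largest).

bid 20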